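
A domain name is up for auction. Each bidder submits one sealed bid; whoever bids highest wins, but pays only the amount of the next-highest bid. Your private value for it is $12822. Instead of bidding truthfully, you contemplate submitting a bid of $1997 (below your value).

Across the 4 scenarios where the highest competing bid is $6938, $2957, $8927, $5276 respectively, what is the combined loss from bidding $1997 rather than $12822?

$27190

The deviation costs you only when the competing bid falls strictly between $1997 and $12822; elsewhere both bids give the same outcome.
$6938: truthful payoff $5884, deviation payoff $0 → loss $5884.
$2957: truthful payoff $9865, deviation payoff $0 → loss $9865.
$8927: truthful payoff $3895, deviation payoff $0 → loss $3895.
$5276: truthful payoff $7546, deviation payoff $0 → loss $7546.
Total loss = $5884 + $9865 + $3895 + $7546 = $27190.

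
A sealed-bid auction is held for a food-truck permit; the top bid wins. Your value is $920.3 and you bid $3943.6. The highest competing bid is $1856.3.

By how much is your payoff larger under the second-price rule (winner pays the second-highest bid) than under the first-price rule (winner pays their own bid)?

$2087.3

You have the highest bid, so you win under either rule.
Second-price: pay $1856.3 → payoff −$936.
First-price: pay your own bid $3943.6 → payoff −$3023.3.
Difference = −$936 − (−$3023.3) = $2087.3.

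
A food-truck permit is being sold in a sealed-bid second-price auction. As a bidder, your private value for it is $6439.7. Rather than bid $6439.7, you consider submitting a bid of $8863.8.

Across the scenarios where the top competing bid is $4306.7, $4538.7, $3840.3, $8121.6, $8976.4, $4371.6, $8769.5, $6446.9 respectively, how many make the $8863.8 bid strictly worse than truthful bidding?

The deviation hurts exactly when the highest competing bid lies strictly between $6439.7 and $8863.8 — overbidding then wins at a price above your value.
$4306.7: below both → same outcome either way.
$4538.7: below both → same outcome either way.
$3840.3: below both → same outcome either way.
$8121.6: inside the interval → strictly worse (loss $1681.9).
$8976.4: above both → same outcome either way.
$4371.6: below both → same outcome either way.
$8769.5: inside the interval → strictly worse (loss $2329.8).
$6446.9: inside the interval → strictly worse (loss $7.2).
Count: 3.

3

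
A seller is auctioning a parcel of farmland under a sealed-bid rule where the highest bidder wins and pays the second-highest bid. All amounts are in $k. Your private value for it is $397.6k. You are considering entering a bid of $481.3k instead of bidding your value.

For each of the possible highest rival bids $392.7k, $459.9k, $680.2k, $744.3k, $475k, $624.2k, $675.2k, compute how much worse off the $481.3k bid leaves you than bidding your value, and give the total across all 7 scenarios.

$139.7k

The deviation costs you only when the competing bid falls strictly between $397.6k and $481.3k; elsewhere both bids give the same outcome.
$392.7k: outcomes coincide → loss $0k.
$459.9k: truthful payoff $0k, deviation payoff −$62.3k → loss $62.3k.
$680.2k: outcomes coincide → loss $0k.
$744.3k: outcomes coincide → loss $0k.
$475k: truthful payoff $0k, deviation payoff −$77.4k → loss $77.4k.
$624.2k: outcomes coincide → loss $0k.
$675.2k: outcomes coincide → loss $0k.
Total loss = $62.3k + $77.4k = $139.7k.
In a second-price auction your bid sets only whether you win, not what you pay, so bidding your true value is weakly dominant.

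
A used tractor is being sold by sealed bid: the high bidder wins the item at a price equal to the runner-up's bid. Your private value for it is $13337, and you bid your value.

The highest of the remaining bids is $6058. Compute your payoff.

$7279

Your bid $13337 exceeds the highest competing bid $6058, so you win.
In a second-price auction the winner pays the second-highest bid, $6058.
Payoff = value − price = $13337 − $6058 = $7279.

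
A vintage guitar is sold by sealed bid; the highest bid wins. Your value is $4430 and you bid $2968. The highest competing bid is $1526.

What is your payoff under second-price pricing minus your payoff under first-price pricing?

You have the highest bid, so you win under either rule.
Second-price: pay $1526 → payoff $2904.
First-price: pay your own bid $2968 → payoff $1462.
Difference = $2904 − ($1462) = $1442.

$1442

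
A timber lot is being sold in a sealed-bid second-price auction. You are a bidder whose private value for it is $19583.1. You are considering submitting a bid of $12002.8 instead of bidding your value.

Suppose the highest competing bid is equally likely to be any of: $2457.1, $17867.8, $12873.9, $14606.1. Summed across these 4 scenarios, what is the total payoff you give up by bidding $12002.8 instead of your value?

The deviation costs you only when the competing bid falls strictly between $12002.8 and $19583.1; elsewhere both bids give the same outcome.
$2457.1: outcomes coincide → loss $0.
$17867.8: truthful payoff $1715.3, deviation payoff $0 → loss $1715.3.
$12873.9: truthful payoff $6709.2, deviation payoff $0 → loss $6709.2.
$14606.1: truthful payoff $4977, deviation payoff $0 → loss $4977.
Total loss = $1715.3 + $6709.2 + $4977 = $13401.5.

$13401.5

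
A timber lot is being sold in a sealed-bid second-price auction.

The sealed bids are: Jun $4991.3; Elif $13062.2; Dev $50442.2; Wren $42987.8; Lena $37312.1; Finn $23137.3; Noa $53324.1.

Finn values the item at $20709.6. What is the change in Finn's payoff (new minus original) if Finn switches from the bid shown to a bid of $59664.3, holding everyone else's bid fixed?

The highest bid among the other bidders is $53324.1; Finn's bid doesn't change that.
Original bid $23137.3: Finn is not highest (top rival bid is $53324.1); payoff $0.
Alternative bid $59664.3: Finn is highest, pays the top rival bid $53324.1; payoff $20709.6 − $53324.1 = −$32614.5.
Change in payoff = −$32614.5 − ($0) = −$32614.5.

−$32614.5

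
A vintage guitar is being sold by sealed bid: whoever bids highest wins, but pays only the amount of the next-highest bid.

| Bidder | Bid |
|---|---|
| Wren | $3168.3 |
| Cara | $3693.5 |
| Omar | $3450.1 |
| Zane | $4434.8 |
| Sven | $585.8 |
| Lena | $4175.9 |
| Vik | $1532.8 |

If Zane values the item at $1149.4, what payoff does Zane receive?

Highest bid: Zane at $4434.8, so Zane wins.
Second-highest bid: Lena at $4175.9 — that is the price the winner pays.
Zane's payoff = value − price = $1149.4 − $4175.9 = −$3026.5.

−$3026.5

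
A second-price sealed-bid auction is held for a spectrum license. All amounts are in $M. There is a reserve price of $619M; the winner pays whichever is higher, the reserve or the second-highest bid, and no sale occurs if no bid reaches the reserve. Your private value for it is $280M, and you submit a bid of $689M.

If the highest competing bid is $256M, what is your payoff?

−$339M

Your bid $689M is the highest and exceeds the reserve.
Price = max(second-highest bid, reserve) = max($256M, $619M) = $619M.
Payoff = $280M − $619M = −$339M.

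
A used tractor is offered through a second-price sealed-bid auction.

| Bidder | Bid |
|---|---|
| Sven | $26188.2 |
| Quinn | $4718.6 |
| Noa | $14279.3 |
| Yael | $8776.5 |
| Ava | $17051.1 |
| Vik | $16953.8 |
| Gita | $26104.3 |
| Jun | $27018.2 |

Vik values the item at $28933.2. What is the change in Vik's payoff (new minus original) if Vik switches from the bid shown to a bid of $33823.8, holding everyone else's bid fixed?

The highest bid among the other bidders is $27018.2; Vik's bid doesn't change that.
Original bid $16953.8: Vik is not highest (top rival bid is $27018.2); payoff $0.
Alternative bid $33823.8: Vik is highest, pays the top rival bid $27018.2; payoff $28933.2 − $27018.2 = $1915.
Change in payoff = $1915 − ($0) = $1915.

$1915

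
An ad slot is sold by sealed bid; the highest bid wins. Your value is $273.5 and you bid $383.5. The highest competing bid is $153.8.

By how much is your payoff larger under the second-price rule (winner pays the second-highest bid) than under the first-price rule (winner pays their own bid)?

$229.7

You have the highest bid, so you win under either rule.
Second-price: pay $153.8 → payoff $119.7.
First-price: pay your own bid $383.5 → payoff −$110.
Difference = $119.7 − (−$110) = $229.7.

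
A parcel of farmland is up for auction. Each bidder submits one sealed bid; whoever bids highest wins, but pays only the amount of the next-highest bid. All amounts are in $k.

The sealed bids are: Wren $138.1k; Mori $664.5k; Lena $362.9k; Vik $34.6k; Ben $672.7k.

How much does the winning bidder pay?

Highest bid: Ben at $672.7k, so Ben wins.
Second-highest bid: Mori at $664.5k — that is the price the winner pays.

$664.5k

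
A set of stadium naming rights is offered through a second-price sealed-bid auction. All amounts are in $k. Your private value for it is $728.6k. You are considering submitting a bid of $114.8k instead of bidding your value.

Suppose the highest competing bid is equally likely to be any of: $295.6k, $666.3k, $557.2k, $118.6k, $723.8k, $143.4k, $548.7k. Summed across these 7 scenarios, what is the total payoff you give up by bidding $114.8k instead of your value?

$2046.6k

The deviation costs you only when the competing bid falls strictly between $114.8k and $728.6k; elsewhere both bids give the same outcome.
$295.6k: truthful payoff $433k, deviation payoff $0k → loss $433k.
$666.3k: truthful payoff $62.3k, deviation payoff $0k → loss $62.3k.
$557.2k: truthful payoff $171.4k, deviation payoff $0k → loss $171.4k.
$118.6k: truthful payoff $610k, deviation payoff $0k → loss $610k.
$723.8k: truthful payoff $4.8k, deviation payoff $0k → loss $4.8k.
$143.4k: truthful payoff $585.2k, deviation payoff $0k → loss $585.2k.
$548.7k: truthful payoff $179.9k, deviation payoff $0k → loss $179.9k.
Total loss = $433k + $62.3k + $171.4k + $610k + $4.8k + $585.2k + $179.9k = $2046.6k.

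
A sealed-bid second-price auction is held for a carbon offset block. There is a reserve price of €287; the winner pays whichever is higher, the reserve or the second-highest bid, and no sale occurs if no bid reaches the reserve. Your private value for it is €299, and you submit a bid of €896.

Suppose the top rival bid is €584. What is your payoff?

−€285

Your bid €896 is the highest and exceeds the reserve.
Price = max(second-highest bid, reserve) = max(€584, €287) = €584.
Payoff = €299 − €584 = −€285.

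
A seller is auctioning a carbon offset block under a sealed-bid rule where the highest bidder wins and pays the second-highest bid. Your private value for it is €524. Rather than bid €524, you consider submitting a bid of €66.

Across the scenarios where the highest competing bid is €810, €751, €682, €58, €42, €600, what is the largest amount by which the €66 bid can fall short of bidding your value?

€810: same outcome either way → loss €0.
€751: same outcome either way → loss €0.
€682: same outcome either way → loss €0.
€58: same outcome either way → loss €0.
€42: same outcome either way → loss €0.
€600: same outcome either way → loss €0.
Maximum loss: €0.

€0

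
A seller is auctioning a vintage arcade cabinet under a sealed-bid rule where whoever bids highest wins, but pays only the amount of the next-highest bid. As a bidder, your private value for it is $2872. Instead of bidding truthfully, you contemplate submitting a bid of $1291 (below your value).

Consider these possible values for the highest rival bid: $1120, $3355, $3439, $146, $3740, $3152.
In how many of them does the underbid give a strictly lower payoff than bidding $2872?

0

The deviation hurts exactly when the highest competing bid lies strictly between $1291 and $2872 — underbidding then forfeits a profitable win.
$1120: below both → same outcome either way.
$3355: above both → same outcome either way.
$3439: above both → same outcome either way.
$146: below both → same outcome either way.
$3740: above both → same outcome either way.
$3152: above both → same outcome either way.
Count: 0.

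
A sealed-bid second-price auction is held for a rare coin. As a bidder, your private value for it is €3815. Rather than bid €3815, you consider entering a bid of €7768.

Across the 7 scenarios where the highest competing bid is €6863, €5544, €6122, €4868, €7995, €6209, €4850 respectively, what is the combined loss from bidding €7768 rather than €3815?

The deviation costs you only when the competing bid falls strictly between €3815 and €7768; elsewhere both bids give the same outcome.
€6863: truthful payoff €0, deviation payoff −€3048 → loss €3048.
€5544: truthful payoff €0, deviation payoff −€1729 → loss €1729.
€6122: truthful payoff €0, deviation payoff −€2307 → loss €2307.
€4868: truthful payoff €0, deviation payoff −€1053 → loss €1053.
€7995: outcomes coincide → loss €0.
€6209: truthful payoff €0, deviation payoff −€2394 → loss €2394.
€4850: truthful payoff €0, deviation payoff −€1035 → loss €1035.
Total loss = €3048 + €1729 + €2307 + €1053 + €2394 + €1035 = €11566.

€11566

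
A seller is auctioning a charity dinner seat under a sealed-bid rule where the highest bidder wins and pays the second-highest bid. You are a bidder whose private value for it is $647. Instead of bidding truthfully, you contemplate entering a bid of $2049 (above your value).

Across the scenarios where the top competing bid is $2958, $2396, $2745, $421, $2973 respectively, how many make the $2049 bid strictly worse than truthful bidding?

The deviation hurts exactly when the highest competing bid lies strictly between $647 and $2049 — overbidding then wins at a price above your value.
$2958: above both → same outcome either way.
$2396: above both → same outcome either way.
$2745: above both → same outcome either way.
$421: below both → same outcome either way.
$2973: above both → same outcome either way.
Count: 0.

0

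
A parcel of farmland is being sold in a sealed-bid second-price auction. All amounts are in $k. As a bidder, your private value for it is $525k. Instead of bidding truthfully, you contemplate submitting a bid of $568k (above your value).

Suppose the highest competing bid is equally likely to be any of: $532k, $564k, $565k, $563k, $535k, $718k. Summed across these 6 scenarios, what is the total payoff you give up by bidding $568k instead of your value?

$134k

The deviation costs you only when the competing bid falls strictly between $525k and $568k; elsewhere both bids give the same outcome.
$532k: truthful payoff $0k, deviation payoff −$7k → loss $7k.
$564k: truthful payoff $0k, deviation payoff −$39k → loss $39k.
$565k: truthful payoff $0k, deviation payoff −$40k → loss $40k.
$563k: truthful payoff $0k, deviation payoff −$38k → loss $38k.
$535k: truthful payoff $0k, deviation payoff −$10k → loss $10k.
$718k: outcomes coincide → loss $0k.
Total loss = $7k + $39k + $40k + $38k + $10k = $134k.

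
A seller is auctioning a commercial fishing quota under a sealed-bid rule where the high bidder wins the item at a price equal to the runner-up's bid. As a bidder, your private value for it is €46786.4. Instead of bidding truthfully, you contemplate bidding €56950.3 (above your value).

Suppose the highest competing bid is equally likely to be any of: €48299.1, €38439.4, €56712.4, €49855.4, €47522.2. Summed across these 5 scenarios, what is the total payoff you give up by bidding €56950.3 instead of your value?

€15243.5

The deviation costs you only when the competing bid falls strictly between €46786.4 and €56950.3; elsewhere both bids give the same outcome.
€48299.1: truthful payoff €0, deviation payoff −€1512.7 → loss €1512.7.
€38439.4: outcomes coincide → loss €0.
€56712.4: truthful payoff €0, deviation payoff −€9926 → loss €9926.
€49855.4: truthful payoff €0, deviation payoff −€3069 → loss €3069.
€47522.2: truthful payoff €0, deviation payoff −€735.8 → loss €735.8.
Total loss = €1512.7 + €9926 + €3069 + €735.8 = €15243.5.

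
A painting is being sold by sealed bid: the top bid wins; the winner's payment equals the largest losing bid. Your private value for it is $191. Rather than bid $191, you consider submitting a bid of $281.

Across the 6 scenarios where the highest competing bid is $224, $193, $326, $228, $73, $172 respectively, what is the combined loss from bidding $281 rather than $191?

The deviation costs you only when the competing bid falls strictly between $191 and $281; elsewhere both bids give the same outcome.
$224: truthful payoff $0, deviation payoff −$33 → loss $33.
$193: truthful payoff $0, deviation payoff −$2 → loss $2.
$326: outcomes coincide → loss $0.
$228: truthful payoff $0, deviation payoff −$37 → loss $37.
$73: outcomes coincide → loss $0.
$172: outcomes coincide → loss $0.
Total loss = $33 + $2 + $37 = $72.

$72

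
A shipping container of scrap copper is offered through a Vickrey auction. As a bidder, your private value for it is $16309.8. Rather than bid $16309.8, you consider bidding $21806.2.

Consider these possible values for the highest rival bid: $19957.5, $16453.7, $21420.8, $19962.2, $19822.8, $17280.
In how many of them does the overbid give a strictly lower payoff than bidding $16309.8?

The deviation hurts exactly when the highest competing bid lies strictly between $16309.8 and $21806.2 — overbidding then wins at a price above your value.
$19957.5: inside the interval → strictly worse (loss $3647.7).
$16453.7: inside the interval → strictly worse (loss $143.9).
$21420.8: inside the interval → strictly worse (loss $5111).
$19962.2: inside the interval → strictly worse (loss $3652.4).
$19822.8: inside the interval → strictly worse (loss $3513).
$17280: inside the interval → strictly worse (loss $970.2).
Count: 6.

6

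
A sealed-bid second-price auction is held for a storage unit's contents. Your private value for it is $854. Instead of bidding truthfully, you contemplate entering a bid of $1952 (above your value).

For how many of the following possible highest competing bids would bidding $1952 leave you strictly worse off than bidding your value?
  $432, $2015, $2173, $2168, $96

0

The deviation hurts exactly when the highest competing bid lies strictly between $854 and $1952 — overbidding then wins at a price above your value.
$432: below both → same outcome either way.
$2015: above both → same outcome either way.
$2173: above both → same outcome either way.
$2168: above both → same outcome either way.
$96: below both → same outcome either way.
Count: 0.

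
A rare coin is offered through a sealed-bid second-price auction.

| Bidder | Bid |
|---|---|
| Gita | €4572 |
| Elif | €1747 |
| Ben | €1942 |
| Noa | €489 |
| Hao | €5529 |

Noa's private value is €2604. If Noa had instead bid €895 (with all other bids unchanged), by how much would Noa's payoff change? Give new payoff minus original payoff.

€0

The highest bid among the other bidders is €5529; Noa's bid doesn't change that.
Original bid €489: Noa is not highest (top rival bid is €5529); payoff €0.
Alternative bid €895: Noa is not highest (top rival bid is €5529); payoff €0.
Change in payoff = €0 − (€0) = €0.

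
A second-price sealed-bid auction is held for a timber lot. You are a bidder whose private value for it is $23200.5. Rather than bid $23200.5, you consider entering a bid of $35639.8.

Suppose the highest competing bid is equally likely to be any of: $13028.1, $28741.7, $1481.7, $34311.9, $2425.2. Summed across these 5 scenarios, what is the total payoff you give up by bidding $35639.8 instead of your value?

The deviation costs you only when the competing bid falls strictly between $23200.5 and $35639.8; elsewhere both bids give the same outcome.
$13028.1: outcomes coincide → loss $0.
$28741.7: truthful payoff $0, deviation payoff −$5541.2 → loss $5541.2.
$1481.7: outcomes coincide → loss $0.
$34311.9: truthful payoff $0, deviation payoff −$11111.4 → loss $11111.4.
$2425.2: outcomes coincide → loss $0.
Total loss = $5541.2 + $11111.4 = $16652.6.

$16652.6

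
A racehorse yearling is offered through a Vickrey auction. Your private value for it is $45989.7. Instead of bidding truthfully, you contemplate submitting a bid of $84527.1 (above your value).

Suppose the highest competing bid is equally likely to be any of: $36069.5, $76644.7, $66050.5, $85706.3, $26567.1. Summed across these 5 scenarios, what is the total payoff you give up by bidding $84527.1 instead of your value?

The deviation costs you only when the competing bid falls strictly between $45989.7 and $84527.1; elsewhere both bids give the same outcome.
$36069.5: outcomes coincide → loss $0.
$76644.7: truthful payoff $0, deviation payoff −$30655 → loss $30655.
$66050.5: truthful payoff $0, deviation payoff −$20060.8 → loss $20060.8.
$85706.3: outcomes coincide → loss $0.
$26567.1: outcomes coincide → loss $0.
Total loss = $30655 + $20060.8 = $50715.8.
In a second-price auction your bid sets only whether you win, not what you pay, so bidding your true value is weakly dominant.

$50715.8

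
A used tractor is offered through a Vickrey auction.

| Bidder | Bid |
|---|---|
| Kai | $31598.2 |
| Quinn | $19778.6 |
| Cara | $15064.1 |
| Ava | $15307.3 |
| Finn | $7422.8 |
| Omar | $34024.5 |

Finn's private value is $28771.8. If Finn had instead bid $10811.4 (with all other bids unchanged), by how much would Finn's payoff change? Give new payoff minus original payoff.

$0

The highest bid among the other bidders is $34024.5; Finn's bid doesn't change that.
Original bid $7422.8: Finn is not highest (top rival bid is $34024.5); payoff $0.
Alternative bid $10811.4: Finn is not highest (top rival bid is $34024.5); payoff $0.
Change in payoff = $0 − ($0) = $0.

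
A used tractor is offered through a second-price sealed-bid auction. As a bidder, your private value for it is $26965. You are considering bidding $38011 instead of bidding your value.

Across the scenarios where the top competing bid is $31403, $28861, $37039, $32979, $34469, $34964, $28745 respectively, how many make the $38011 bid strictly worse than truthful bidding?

7

The deviation hurts exactly when the highest competing bid lies strictly between $26965 and $38011 — overbidding then wins at a price above your value.
$31403: inside the interval → strictly worse (loss $4438).
$28861: inside the interval → strictly worse (loss $1896).
$37039: inside the interval → strictly worse (loss $10074).
$32979: inside the interval → strictly worse (loss $6014).
$34469: inside the interval → strictly worse (loss $7504).
$34964: inside the interval → strictly worse (loss $7999).
$28745: inside the interval → strictly worse (loss $1780).
Count: 7.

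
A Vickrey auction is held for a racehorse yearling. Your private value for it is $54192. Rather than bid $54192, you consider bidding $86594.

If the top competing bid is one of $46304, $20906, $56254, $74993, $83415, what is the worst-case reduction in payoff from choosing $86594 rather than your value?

$46304: same outcome either way → loss $0.
$20906: same outcome either way → loss $0.
$56254: truthful gives $0, deviation gives −$2062 → loss $2062.
$74993: truthful gives $0, deviation gives −$20801 → loss $20801.
$83415: truthful gives $0, deviation gives −$29223 → loss $29223.
Maximum loss: $29223.

$29223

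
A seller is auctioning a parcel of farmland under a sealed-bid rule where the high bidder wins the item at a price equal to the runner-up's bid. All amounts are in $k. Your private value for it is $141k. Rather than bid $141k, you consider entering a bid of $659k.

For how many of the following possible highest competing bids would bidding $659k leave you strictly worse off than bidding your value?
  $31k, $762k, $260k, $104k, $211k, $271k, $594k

4

The deviation hurts exactly when the highest competing bid lies strictly between $141k and $659k — overbidding then wins at a price above your value.
$31k: below both → same outcome either way.
$762k: above both → same outcome either way.
$260k: inside the interval → strictly worse (loss $119k).
$104k: below both → same outcome either way.
$211k: inside the interval → strictly worse (loss $70k).
$271k: inside the interval → strictly worse (loss $130k).
$594k: inside the interval → strictly worse (loss $453k).
Count: 4.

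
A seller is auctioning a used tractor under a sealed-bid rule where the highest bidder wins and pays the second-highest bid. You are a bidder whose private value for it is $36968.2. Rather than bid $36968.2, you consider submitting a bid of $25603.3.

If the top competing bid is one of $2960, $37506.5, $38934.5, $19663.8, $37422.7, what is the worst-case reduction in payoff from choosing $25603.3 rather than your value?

$0

$2960: same outcome either way → loss $0.
$37506.5: same outcome either way → loss $0.
$38934.5: same outcome either way → loss $0.
$19663.8: same outcome either way → loss $0.
$37422.7: same outcome either way → loss $0.
Maximum loss: $0.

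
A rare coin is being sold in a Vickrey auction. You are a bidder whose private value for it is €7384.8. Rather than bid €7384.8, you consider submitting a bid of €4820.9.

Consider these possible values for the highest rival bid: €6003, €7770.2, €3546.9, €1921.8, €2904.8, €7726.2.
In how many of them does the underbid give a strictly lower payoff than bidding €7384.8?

The deviation hurts exactly when the highest competing bid lies strictly between €4820.9 and €7384.8 — underbidding then forfeits a profitable win.
€6003: inside the interval → strictly worse (loss €1381.8).
€7770.2: above both → same outcome either way.
€3546.9: below both → same outcome either way.
€1921.8: below both → same outcome either way.
€2904.8: below both → same outcome either way.
€7726.2: above both → same outcome either way.
Count: 1.

1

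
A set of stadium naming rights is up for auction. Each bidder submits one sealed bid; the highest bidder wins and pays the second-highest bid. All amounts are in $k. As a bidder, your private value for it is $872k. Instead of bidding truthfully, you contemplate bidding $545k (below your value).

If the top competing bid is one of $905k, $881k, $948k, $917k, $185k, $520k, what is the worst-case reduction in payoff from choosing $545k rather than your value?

$0k

$905k: same outcome either way → loss $0k.
$881k: same outcome either way → loss $0k.
$948k: same outcome either way → loss $0k.
$917k: same outcome either way → loss $0k.
$185k: same outcome either way → loss $0k.
$520k: same outcome either way → loss $0k.
Maximum loss: $0k.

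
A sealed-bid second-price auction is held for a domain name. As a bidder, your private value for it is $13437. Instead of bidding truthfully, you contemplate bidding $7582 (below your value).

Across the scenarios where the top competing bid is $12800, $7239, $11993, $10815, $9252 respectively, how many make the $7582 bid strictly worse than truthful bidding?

The deviation hurts exactly when the highest competing bid lies strictly between $7582 and $13437 — underbidding then forfeits a profitable win.
$12800: inside the interval → strictly worse (loss $637).
$7239: below both → same outcome either way.
$11993: inside the interval → strictly worse (loss $1444).
$10815: inside the interval → strictly worse (loss $2622).
$9252: inside the interval → strictly worse (loss $4185).
Count: 4.

4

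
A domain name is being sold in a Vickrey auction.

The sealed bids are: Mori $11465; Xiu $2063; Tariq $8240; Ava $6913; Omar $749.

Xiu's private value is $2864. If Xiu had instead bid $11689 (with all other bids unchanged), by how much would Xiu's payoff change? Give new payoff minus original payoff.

The highest bid among the other bidders is $11465; Xiu's bid doesn't change that.
Original bid $2063: Xiu is not highest (top rival bid is $11465); payoff $0.
Alternative bid $11689: Xiu is highest, pays the top rival bid $11465; payoff $2864 − $11465 = −$8601.
Change in payoff = −$8601 − ($0) = −$8601.

−$8601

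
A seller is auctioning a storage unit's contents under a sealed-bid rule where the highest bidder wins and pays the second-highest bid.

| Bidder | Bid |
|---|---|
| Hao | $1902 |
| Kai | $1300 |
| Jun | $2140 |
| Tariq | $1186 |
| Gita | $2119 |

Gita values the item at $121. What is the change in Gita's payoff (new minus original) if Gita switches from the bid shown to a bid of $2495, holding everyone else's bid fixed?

The highest bid among the other bidders is $2140; Gita's bid doesn't change that.
Original bid $2119: Gita is not highest (top rival bid is $2140); payoff $0.
Alternative bid $2495: Gita is highest, pays the top rival bid $2140; payoff $121 − $2140 = −$2019.
Change in payoff = −$2019 − ($0) = −$2019.

−$2019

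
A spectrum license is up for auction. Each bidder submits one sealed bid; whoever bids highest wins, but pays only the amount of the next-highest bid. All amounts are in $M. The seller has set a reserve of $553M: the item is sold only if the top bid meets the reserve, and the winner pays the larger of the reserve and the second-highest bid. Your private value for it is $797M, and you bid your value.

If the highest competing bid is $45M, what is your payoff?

$244M

Your bid $797M is the highest and exceeds the reserve.
Price = max(second-highest bid, reserve) = max($45M, $553M) = $553M.
Payoff = $797M − $553M = $244M.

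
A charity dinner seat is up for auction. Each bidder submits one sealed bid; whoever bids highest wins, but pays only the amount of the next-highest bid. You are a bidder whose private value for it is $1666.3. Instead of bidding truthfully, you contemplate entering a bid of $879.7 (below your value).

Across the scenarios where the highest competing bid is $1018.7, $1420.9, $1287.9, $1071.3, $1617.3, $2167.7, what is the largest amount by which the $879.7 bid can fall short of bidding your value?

$1018.7: truthful gives $647.6, deviation gives $0 → loss $647.6.
$1420.9: truthful gives $245.4, deviation gives $0 → loss $245.4.
$1287.9: truthful gives $378.4, deviation gives $0 → loss $378.4.
$1071.3: truthful gives $595, deviation gives $0 → loss $595.
$1617.3: truthful gives $49, deviation gives $0 → loss $49.
$2167.7: same outcome either way → loss $0.
Maximum loss: $647.6.

$647.6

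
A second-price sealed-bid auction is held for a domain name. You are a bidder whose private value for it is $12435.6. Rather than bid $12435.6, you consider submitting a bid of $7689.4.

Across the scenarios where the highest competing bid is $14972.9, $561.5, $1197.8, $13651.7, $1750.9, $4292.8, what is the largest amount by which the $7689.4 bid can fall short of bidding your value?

$0

$14972.9: same outcome either way → loss $0.
$561.5: same outcome either way → loss $0.
$1197.8: same outcome either way → loss $0.
$13651.7: same outcome either way → loss $0.
$1750.9: same outcome either way → loss $0.
$4292.8: same outcome either way → loss $0.
Maximum loss: $0.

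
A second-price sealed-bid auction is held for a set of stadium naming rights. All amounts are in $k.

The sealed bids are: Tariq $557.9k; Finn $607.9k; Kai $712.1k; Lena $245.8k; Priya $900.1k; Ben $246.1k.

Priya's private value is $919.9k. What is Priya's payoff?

Highest bid: Priya at $900.1k, so Priya wins.
Second-highest bid: Kai at $712.1k — that is the price the winner pays.
Priya's payoff = value − price = $919.9k − $712.1k = $207.8k.

$207.8k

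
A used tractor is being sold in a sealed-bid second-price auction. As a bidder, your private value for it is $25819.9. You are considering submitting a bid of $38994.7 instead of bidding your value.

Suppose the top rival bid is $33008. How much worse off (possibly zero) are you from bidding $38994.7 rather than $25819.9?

Bidding your value $25819.9: you lose (since $25819.9 < $33008). Payoff $0.
Bidding $38994.7: you win and pay $33008. Payoff $25819.9 − $33008 = −$7188.1.
The competing bid $33008 lies between your value and your inflated bid, so overbidding wins an item priced above your value.
Loss from deviating = $0 − (−$7188.1) = $7188.1.

$7188.1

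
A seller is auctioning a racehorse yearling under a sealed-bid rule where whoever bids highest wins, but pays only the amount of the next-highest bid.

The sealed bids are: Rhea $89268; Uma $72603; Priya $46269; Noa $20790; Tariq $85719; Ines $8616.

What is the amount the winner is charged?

Highest bid: Rhea at $89268, so Rhea wins.
Second-highest bid: Tariq at $85719 — that is the price the winner pays.

$85719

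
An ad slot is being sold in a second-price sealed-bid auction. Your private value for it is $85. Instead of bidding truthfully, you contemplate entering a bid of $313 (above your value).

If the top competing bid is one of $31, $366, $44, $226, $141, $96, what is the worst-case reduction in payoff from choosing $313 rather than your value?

$141

$31: same outcome either way → loss $0.
$366: same outcome either way → loss $0.
$44: same outcome either way → loss $0.
$226: truthful gives $0, deviation gives −$141 → loss $141.
$141: truthful gives $0, deviation gives −$56 → loss $56.
$96: truthful gives $0, deviation gives −$11 → loss $11.
Maximum loss: $141.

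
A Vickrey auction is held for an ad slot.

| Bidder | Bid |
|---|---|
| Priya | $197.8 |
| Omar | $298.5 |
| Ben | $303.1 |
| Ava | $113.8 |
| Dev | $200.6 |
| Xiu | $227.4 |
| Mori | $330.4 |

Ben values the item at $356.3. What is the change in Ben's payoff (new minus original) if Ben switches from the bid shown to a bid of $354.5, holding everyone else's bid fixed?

The highest bid among the other bidders is $330.4; Ben's bid doesn't change that.
Original bid $303.1: Ben is not highest (top rival bid is $330.4); payoff $0.
Alternative bid $354.5: Ben is highest, pays the top rival bid $330.4; payoff $356.3 − $330.4 = $25.9.
Change in payoff = $25.9 − ($0) = $25.9.

$25.9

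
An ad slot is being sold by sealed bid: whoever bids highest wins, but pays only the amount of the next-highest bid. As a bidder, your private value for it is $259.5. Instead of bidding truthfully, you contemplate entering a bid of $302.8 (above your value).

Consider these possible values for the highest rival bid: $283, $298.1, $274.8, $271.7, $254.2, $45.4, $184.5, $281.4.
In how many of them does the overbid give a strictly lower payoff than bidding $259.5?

The deviation hurts exactly when the highest competing bid lies strictly between $259.5 and $302.8 — overbidding then wins at a price above your value.
$283: inside the interval → strictly worse (loss $23.5).
$298.1: inside the interval → strictly worse (loss $38.6).
$274.8: inside the interval → strictly worse (loss $15.3).
$271.7: inside the interval → strictly worse (loss $12.2).
$254.2: below both → same outcome either way.
$45.4: below both → same outcome either way.
$184.5: below both → same outcome either way.
$281.4: inside the interval → strictly worse (loss $21.9).
Count: 5.

5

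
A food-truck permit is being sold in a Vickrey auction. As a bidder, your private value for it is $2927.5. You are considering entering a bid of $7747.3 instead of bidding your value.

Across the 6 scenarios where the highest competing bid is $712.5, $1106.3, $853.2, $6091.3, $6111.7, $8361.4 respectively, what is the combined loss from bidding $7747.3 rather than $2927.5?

The deviation costs you only when the competing bid falls strictly between $2927.5 and $7747.3; elsewhere both bids give the same outcome.
$712.5: outcomes coincide → loss $0.
$1106.3: outcomes coincide → loss $0.
$853.2: outcomes coincide → loss $0.
$6091.3: truthful payoff $0, deviation payoff −$3163.8 → loss $3163.8.
$6111.7: truthful payoff $0, deviation payoff −$3184.2 → loss $3184.2.
$8361.4: outcomes coincide → loss $0.
Total loss = $3163.8 + $3184.2 = $6348.

$6348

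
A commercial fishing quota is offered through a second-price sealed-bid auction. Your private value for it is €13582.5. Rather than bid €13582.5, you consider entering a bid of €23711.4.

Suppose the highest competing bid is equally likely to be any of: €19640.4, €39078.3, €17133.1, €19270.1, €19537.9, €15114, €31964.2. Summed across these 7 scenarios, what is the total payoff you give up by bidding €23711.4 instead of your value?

The deviation costs you only when the competing bid falls strictly between €13582.5 and €23711.4; elsewhere both bids give the same outcome.
€19640.4: truthful payoff €0, deviation payoff −€6057.9 → loss €6057.9.
€39078.3: outcomes coincide → loss €0.
€17133.1: truthful payoff €0, deviation payoff −€3550.6 → loss €3550.6.
€19270.1: truthful payoff €0, deviation payoff −€5687.6 → loss €5687.6.
€19537.9: truthful payoff €0, deviation payoff −€5955.4 → loss €5955.4.
€15114: truthful payoff €0, deviation payoff −€1531.5 → loss €1531.5.
€31964.2: outcomes coincide → loss €0.
Total loss = €6057.9 + €3550.6 + €5687.6 + €5955.4 + €1531.5 = €22783.

€22783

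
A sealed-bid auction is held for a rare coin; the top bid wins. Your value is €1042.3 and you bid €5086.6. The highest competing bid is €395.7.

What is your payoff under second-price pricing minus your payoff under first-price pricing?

€4690.9

You have the highest bid, so you win under either rule.
Second-price: pay €395.7 → payoff €646.6.
First-price: pay your own bid €5086.6 → payoff −€4044.3.
Difference = €646.6 − (−€4044.3) = €4690.9.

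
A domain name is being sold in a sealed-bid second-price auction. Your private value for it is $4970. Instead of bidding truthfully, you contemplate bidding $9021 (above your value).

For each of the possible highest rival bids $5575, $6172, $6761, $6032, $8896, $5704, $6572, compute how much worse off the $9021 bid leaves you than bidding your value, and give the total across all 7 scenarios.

$10922

The deviation costs you only when the competing bid falls strictly between $4970 and $9021; elsewhere both bids give the same outcome.
$5575: truthful payoff $0, deviation payoff −$605 → loss $605.
$6172: truthful payoff $0, deviation payoff −$1202 → loss $1202.
$6761: truthful payoff $0, deviation payoff −$1791 → loss $1791.
$6032: truthful payoff $0, deviation payoff −$1062 → loss $1062.
$8896: truthful payoff $0, deviation payoff −$3926 → loss $3926.
$5704: truthful payoff $0, deviation payoff −$734 → loss $734.
$6572: truthful payoff $0, deviation payoff −$1602 → loss $1602.
Total loss = $605 + $1202 + $1791 + $1062 + $3926 + $734 + $1602 = $10922.
In a second-price auction your bid sets only whether you win, not what you pay, so bidding your true value is weakly dominant.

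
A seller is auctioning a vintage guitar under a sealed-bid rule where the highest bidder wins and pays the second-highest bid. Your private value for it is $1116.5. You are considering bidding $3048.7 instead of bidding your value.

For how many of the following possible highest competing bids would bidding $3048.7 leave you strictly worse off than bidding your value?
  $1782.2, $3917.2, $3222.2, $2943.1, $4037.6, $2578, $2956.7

4

The deviation hurts exactly when the highest competing bid lies strictly between $1116.5 and $3048.7 — overbidding then wins at a price above your value.
$1782.2: inside the interval → strictly worse (loss $665.7).
$3917.2: above both → same outcome either way.
$3222.2: above both → same outcome either way.
$2943.1: inside the interval → strictly worse (loss $1826.6).
$4037.6: above both → same outcome either way.
$2578: inside the interval → strictly worse (loss $1461.5).
$2956.7: inside the interval → strictly worse (loss $1840.2).
Count: 4.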